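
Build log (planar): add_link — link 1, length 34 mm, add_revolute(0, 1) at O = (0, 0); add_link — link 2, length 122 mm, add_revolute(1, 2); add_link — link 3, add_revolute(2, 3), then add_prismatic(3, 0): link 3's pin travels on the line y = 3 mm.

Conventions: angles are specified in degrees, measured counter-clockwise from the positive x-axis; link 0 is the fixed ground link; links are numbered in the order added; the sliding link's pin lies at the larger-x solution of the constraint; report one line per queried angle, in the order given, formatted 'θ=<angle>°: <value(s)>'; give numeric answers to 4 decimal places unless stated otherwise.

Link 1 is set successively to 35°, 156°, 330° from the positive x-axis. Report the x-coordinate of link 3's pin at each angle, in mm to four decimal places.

geometry: r = 34 mm, L = 122 mm, e = 3 mm
θ=35°: crank pin P = (r cos θ, r sin θ) = (27.851170, 19.501599)
θ=35°: h = r sin θ − e = 19.501599 − 3 = 16.501599
θ=35°: x = r cos θ + √(L² − h²) = 27.851170 + 120.878854 = 148.730023
θ=156°: crank pin P = (r cos θ, r sin θ) = (-31.060546, 13.829046)
θ=156°: h = r sin θ − e = 13.829046 − 3 = 10.829046
θ=156°: x = r cos θ + √(L² − h²) = -31.060546 + 121.518442 = 90.457897
θ=330°: crank pin P = (r cos θ, r sin θ) = (29.444864, -17.000000)
θ=330°: h = r sin θ − e = -17.000000 − 3 = -20.000000
θ=330°: x = r cos θ + √(L² − h²) = 29.444864 + 120.349491 = 149.794355

θ=35°: 148.7300
θ=156°: 90.4579
θ=330°: 149.7944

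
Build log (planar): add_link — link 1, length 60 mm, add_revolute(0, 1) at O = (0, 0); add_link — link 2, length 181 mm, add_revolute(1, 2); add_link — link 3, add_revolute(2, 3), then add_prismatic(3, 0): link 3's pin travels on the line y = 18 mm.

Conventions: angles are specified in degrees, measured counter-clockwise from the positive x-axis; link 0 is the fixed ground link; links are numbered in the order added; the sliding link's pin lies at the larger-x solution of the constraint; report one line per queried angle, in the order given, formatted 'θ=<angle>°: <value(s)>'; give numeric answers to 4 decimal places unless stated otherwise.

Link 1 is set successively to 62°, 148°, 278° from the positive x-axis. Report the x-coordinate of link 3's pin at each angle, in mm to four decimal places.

geometry: r = 60 mm, L = 181 mm, e = 18 mm
θ=62°: crank pin P = (r cos θ, r sin θ) = (28.168294, 52.976856)
θ=62°: h = r sin θ − e = 52.976856 − 18 = 34.976856
θ=62°: x = r cos θ + √(L² − h²) = 28.168294 + 177.588343 = 205.756637
θ=148°: crank pin P = (r cos θ, r sin θ) = (-50.882886, 31.795156)
θ=148°: h = r sin θ − e = 31.795156 − 18 = 13.795156
θ=148°: x = r cos θ + √(L² − h²) = -50.882886 + 180.473526 = 129.590640
θ=278°: crank pin P = (r cos θ, r sin θ) = (8.350386, -59.416084)
θ=278°: h = r sin θ − e = -59.416084 − 18 = -77.416084
θ=278°: x = r cos θ + √(L² − h²) = 8.350386 + 163.608526 = 171.958912

θ=62°: 205.7566
θ=148°: 129.5906
θ=278°: 171.9589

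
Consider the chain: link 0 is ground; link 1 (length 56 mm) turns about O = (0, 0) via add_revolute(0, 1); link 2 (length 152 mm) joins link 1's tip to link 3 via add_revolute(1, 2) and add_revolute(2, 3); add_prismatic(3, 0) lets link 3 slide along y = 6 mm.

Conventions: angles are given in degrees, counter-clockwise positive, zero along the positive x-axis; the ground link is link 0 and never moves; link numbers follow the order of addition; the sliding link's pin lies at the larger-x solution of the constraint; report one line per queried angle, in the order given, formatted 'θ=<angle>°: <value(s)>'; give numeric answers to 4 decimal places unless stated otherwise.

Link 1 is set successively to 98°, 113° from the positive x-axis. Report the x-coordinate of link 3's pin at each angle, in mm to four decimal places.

geometry: r = 56 mm, L = 152 mm, e = 6 mm
θ=98°: crank pin P = (r cos θ, r sin θ) = (-7.793694, 55.455012)
θ=98°: h = r sin θ − e = 55.455012 − 6 = 49.455012
θ=98°: x = r cos θ + √(L² − h²) = -7.793694 + 143.729614 = 135.935920
θ=113°: crank pin P = (r cos θ, r sin θ) = (-21.880943, 51.548272)
θ=113°: h = r sin θ − e = 51.548272 − 6 = 45.548272
θ=113°: x = r cos θ + √(L² − h²) = -21.880943 + 145.015016 = 123.134073

θ=98°: 135.9359
θ=113°: 123.1341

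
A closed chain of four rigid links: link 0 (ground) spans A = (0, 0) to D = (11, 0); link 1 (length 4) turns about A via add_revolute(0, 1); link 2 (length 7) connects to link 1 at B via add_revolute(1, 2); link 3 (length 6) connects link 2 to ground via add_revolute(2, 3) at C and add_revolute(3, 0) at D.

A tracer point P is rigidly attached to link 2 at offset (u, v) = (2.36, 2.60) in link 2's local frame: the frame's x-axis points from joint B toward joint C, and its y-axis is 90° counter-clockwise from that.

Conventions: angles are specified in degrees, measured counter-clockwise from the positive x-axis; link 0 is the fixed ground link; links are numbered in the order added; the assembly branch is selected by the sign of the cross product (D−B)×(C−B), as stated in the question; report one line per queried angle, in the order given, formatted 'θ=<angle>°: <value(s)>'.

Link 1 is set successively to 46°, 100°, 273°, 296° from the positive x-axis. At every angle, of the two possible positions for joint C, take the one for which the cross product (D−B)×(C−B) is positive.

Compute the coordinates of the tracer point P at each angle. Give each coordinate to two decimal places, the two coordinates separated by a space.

A=(0,0), D=(11.00,0)
θ=46°: B = A + 4.00·(cos46°, sin46°) = (2.7786, 2.8774)
θ=46°: |BD| = 8.7103
θ=46°: circle(B,7.00) ∩ circle(D,6.00): a=5.1014, h=4.7933
θ=46°:   candidates: C₊=(9.1771,5.7164) cross=41.751; C₋=(6.0103,-3.3320) cross=-41.751
θ=46°:   branch + wants cross > 0 → take C=(9.1771,5.7164) (cross=41.751)
θ=46°: ex = (C−B)/|BC| = (0.9141,0.4056); ey = (-0.4056,0.9141)
θ=46°: P = B + 2.36·ex + 2.60·ey = (3.8813,6.2111)
θ=100°: B = A + 4.00·(cos100°, sin100°) = (-0.6946, 3.9392)
θ=100°: |BD| = 12.3402
θ=100°: circle(B,7.00) ∩ circle(D,6.00): a=6.6968, h=2.0377
θ=100°:   candidates: C₊=(6.3024,3.7326) cross=25.146; C₋=(5.0014,-0.1296) cross=-25.146
θ=100°:   branch + wants cross > 0 → take C=(6.3024,3.7326) (cross=25.146)
θ=100°: ex = (C−B)/|BC| = (0.9996,-0.0295); ey = (0.0295,0.9996)
θ=100°: P = B + 2.36·ex + 2.60·ey = (1.7411,6.4684)
θ=273°: B = A + 4.00·(cos273°, sin273°) = (0.2093, -3.9945)
θ=273°: |BD| = 11.5063
θ=273°: circle(B,7.00) ∩ circle(D,6.00): a=6.3180, h=3.0137
θ=273°:   candidates: C₊=(5.0882,1.0251) cross=34.676; C₋=(7.1807,-4.6274) cross=-34.676
θ=273°:   branch + wants cross > 0 → take C=(5.0882,1.0251) (cross=34.676)
θ=273°: ex = (C−B)/|BC| = (0.6970,0.7171); ey = (-0.7171,0.6970)
θ=273°: P = B + 2.36·ex + 2.60·ey = (-0.0102,-0.4900)
θ=296°: B = A + 4.00·(cos296°, sin296°) = (1.7535, -3.5952)
θ=296°: |BD| = 9.9209
θ=296°: circle(B,7.00) ∩ circle(D,6.00): a=5.6156, h=4.1791
θ=296°:   candidates: C₊=(5.4729,2.3349) cross=41.460; C₋=(8.5018,-5.4552) cross=-41.460
θ=296°:   branch + wants cross > 0 → take C=(5.4729,2.3349) (cross=41.460)
θ=296°: ex = (C−B)/|BC| = (0.5314,0.8472); ey = (-0.8472,0.5314)
θ=296°: P = B + 2.36·ex + 2.60·ey = (0.8049,-0.2144)

θ=46°: 3.88 6.21
θ=100°: 1.74 6.47
θ=273°: -0.01 -0.49
θ=296°: 0.80 -0.21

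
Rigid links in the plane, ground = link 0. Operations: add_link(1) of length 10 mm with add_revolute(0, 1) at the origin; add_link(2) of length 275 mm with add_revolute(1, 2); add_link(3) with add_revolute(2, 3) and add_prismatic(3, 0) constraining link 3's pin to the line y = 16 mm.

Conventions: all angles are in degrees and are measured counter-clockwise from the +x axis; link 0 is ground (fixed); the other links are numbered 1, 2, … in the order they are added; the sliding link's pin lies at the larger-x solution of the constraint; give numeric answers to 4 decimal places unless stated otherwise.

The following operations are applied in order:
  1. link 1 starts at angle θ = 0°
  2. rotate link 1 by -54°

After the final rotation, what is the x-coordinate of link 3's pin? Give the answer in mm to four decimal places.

geometry: r = 10 mm, L = 275 mm, e = 16 mm; θ starts at 0°
rotate link 1 by -54°: θ ← 0° -54° = -54°
crank pin P = (r cos θ, r sin θ) = (5.877853, -8.090170)
h = r sin θ − e = -8.090170 − 16 = -24.090170
x = r cos θ + √(L² − h²) = 5.877853 + 273.942811 = 279.820664

279.8207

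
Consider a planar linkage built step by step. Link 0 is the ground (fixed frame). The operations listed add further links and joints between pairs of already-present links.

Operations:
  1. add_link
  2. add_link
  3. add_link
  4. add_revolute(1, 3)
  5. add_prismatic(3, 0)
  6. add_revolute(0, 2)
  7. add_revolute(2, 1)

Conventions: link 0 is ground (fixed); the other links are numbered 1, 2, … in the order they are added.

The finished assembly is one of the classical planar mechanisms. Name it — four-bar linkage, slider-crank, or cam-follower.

links: 4 (incl. ground); joints: 3 revolute, 1 prismatic, 0 higher (cam) pair, forming one closed loop
4 links, 3 revolutes + 1 prismatic in one loop → slider-crank

slider-crank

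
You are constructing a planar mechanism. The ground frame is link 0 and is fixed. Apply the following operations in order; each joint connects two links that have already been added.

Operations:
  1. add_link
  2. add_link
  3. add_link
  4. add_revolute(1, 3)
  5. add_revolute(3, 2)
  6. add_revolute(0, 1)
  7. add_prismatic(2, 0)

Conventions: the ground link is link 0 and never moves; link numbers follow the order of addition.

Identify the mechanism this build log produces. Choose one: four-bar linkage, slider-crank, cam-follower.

links: 4 (incl. ground); joints: 3 revolute, 1 prismatic, 0 higher (cam) pair, forming one closed loop
4 links, 3 revolutes + 1 prismatic in one loop → slider-crank

slider-crank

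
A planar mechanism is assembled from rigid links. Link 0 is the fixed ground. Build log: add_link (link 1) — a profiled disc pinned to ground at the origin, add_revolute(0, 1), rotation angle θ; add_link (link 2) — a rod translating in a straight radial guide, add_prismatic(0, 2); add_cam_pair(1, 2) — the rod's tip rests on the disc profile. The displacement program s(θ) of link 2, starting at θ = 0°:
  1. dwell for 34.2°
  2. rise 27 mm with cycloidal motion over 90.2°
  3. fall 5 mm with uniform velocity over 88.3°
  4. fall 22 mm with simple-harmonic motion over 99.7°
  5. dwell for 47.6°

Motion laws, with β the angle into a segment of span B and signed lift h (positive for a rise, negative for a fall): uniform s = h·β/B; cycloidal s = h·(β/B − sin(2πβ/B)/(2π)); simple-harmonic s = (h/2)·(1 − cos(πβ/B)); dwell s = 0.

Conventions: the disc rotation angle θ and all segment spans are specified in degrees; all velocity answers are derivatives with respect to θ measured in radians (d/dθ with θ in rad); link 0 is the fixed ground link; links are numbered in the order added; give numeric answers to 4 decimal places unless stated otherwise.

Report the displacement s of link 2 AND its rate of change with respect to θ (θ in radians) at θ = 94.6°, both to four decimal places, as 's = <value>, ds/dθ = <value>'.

seg 1 [0°–34.2°] dwell: s stays 0.0000
seg 2 [34.2°–124.4°] cycloidal, h=27: θ=94.6° here. β=60.4, B=90.2. 27·(0.6696 − sin(2π·0.6696)/(2π)) = 21.8406 → s = 21.8406
velocity in seg [34.2°–124.4°] (cycloidal), θ in radians: β = 60.4° = 1.0542 rad, B = 90.2° = 1.5743 rad; ds/dθ = (h/B)(1 − cos(2πβ/B)) = (27/1.5743)(1 − cos(2π·0.6696)) = 25.448568 mm/rad

s = 21.8406, ds/dθ = 25.4486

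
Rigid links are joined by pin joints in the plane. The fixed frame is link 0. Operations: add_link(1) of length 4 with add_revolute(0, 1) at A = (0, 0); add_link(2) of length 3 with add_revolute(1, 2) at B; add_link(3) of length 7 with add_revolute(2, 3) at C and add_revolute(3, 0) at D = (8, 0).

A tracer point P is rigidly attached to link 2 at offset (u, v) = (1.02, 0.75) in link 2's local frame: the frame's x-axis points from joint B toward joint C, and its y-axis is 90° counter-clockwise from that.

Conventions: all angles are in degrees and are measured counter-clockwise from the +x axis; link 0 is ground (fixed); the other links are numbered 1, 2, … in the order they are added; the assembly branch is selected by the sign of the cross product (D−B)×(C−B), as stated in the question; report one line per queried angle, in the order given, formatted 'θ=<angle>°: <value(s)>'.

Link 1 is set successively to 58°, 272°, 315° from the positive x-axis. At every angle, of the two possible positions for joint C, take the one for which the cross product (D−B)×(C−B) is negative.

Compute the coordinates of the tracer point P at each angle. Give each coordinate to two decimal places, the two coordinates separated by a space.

A=(0,0), D=(8.00,0)
θ=58°: B = A + 4.00·(cos58°, sin58°) = (2.1197, 3.3922)
θ=58°: |BD| = 6.7886
θ=58°: circle(B,3.00) ∩ circle(D,7.00): a=0.4482, h=2.9663
θ=58°:   candidates: C₊=(3.9901,5.7377) cross=20.137; C₋=(1.0257,0.5988) cross=-20.137
θ=58°:   branch - wants cross < 0 → take C=(1.0257,0.5988) (cross=-20.137)
θ=58°: ex = (C−B)/|BC| = (-0.3647,-0.9311); ey = (0.9311,-0.3647)
θ=58°: P = B + 1.02·ex + 0.75·ey = (2.4461,2.1689)
θ=272°: B = A + 4.00·(cos272°, sin272°) = (0.1396, -3.9976)
θ=272°: |BD| = 8.8185
θ=272°: circle(B,3.00) ∩ circle(D,7.00): a=2.1413, h=2.1011
θ=272°:   candidates: C₊=(1.0958,-1.1540) cross=18.529; C₋=(3.0007,-4.8997) cross=-18.529
θ=272°:   branch - wants cross < 0 → take C=(3.0007,-4.8997) (cross=-18.529)
θ=272°: ex = (C−B)/|BC| = (0.9537,-0.3007); ey = (0.3007,0.9537)
θ=272°: P = B + 1.02·ex + 0.75·ey = (1.3379,-3.5890)
θ=315°: B = A + 4.00·(cos315°, sin315°) = (2.8284, -2.8284)
θ=315°: |BD| = 5.8945
θ=315°: circle(B,3.00) ∩ circle(D,7.00): a=-0.4457, h=2.9667
θ=315°:   candidates: C₊=(1.0138,-0.4395) cross=17.487; C₋=(3.8609,-5.6452) cross=-17.487
θ=315°:   branch - wants cross < 0 → take C=(3.8609,-5.6452) (cross=-17.487)
θ=315°: ex = (C−B)/|BC| = (0.3442,-0.9389); ey = (0.9389,0.3442)
θ=315°: P = B + 1.02·ex + 0.75·ey = (3.8837,-3.5280)

θ=58°: 2.45 2.17
θ=272°: 1.34 -3.59
θ=315°: 3.88 -3.53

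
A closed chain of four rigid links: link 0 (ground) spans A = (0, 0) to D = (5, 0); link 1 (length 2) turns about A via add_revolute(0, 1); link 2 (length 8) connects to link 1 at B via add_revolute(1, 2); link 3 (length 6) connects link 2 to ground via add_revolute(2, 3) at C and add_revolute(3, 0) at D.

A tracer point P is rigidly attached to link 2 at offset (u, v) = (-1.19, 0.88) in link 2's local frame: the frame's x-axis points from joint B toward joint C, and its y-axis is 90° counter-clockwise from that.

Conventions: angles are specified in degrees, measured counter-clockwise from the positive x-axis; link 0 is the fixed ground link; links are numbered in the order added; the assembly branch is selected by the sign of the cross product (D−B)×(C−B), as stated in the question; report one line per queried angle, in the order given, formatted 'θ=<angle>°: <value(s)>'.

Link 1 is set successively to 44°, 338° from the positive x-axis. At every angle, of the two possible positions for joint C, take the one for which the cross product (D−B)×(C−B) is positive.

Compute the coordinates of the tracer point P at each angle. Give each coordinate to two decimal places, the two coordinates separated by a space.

A=(0,0), D=(5.00,0)
θ=44°: B = A + 2.00·(cos44°, sin44°) = (1.4387, 1.3893)
θ=44°: |BD| = 3.8227
θ=44°: circle(B,8.00) ∩ circle(D,6.00): a=5.5737, h=5.7388
θ=44°:   candidates: C₊=(8.7169,4.7100) cross=21.938; C₋=(4.5455,-5.9828) cross=-21.938
θ=44°:   branch + wants cross > 0 → take C=(8.7169,4.7100) (cross=21.938)
θ=44°: ex = (C−B)/|BC| = (0.9098,0.4151); ey = (-0.4151,0.9098)
θ=44°: P = B + -1.19·ex + 0.88·ey = (-0.0092,1.6960)
θ=338°: B = A + 2.00·(cos338°, sin338°) = (1.8544, -0.7492)
θ=338°: |BD| = 3.2336
θ=338°: circle(B,8.00) ∩ circle(D,6.00): a=5.9463, h=5.3518
θ=338°:   candidates: C₊=(6.3989,5.8346) cross=17.306; C₋=(8.8789,-4.5776) cross=-17.306
θ=338°:   branch + wants cross > 0 → take C=(6.3989,5.8346) (cross=17.306)
θ=338°: ex = (C−B)/|BC| = (0.5681,0.8230); ey = (-0.8230,0.5681)
θ=338°: P = B + -1.19·ex + 0.88·ey = (0.4541,-1.2287)

θ=44°: -0.01 1.70
θ=338°: 0.45 -1.23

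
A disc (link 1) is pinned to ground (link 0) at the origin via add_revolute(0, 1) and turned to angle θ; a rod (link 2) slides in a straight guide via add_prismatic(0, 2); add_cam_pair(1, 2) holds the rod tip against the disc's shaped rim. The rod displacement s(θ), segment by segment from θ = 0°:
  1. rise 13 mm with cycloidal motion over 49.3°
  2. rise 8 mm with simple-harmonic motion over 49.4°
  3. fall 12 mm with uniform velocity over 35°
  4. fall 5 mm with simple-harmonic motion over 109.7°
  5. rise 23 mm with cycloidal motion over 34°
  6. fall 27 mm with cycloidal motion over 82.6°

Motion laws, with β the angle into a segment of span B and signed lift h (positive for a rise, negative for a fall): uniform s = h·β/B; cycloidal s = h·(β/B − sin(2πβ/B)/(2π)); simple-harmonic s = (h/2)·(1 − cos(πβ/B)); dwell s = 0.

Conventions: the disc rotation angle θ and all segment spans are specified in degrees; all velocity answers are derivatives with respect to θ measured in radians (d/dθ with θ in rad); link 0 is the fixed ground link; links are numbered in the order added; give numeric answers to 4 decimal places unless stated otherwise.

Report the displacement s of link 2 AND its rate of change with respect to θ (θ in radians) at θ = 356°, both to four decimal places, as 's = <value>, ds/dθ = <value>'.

segment 1 (0° to 49.3°, cycloidal, h = 13) is passed completely: s = 0.0000 + (13) = 13.0000
segment 2 (49.3° to 98.7°, simple-harmonic, h = 8) is passed completely: s = 13.0000 + (8) = 21.0000
segment 3 (98.7° to 133.7°, uniform, h = -12) is passed completely: s = 21.0000 + (-12) = 9.0000
segment 4 (133.7° to 243.4°, simple-harmonic, h = -5) is passed completely: s = 9.0000 + (-5) = 4.0000
segment 5 (243.4° to 277.4°, cycloidal, h = 23) is passed completely: s = 4.0000 + (23) = 27.0000
θ = 356° falls in segment 6 (277.4° to 360°, cycloidal, h = -27): β = 356 − 277.4 = 78.6°, B = 82.6°; Δs = -27·(0.9516 − sin(2π·0.9516)/(2π)) = -26.9799; s = 27.0000 − 26.9799 = 0.0201
velocity in seg [277.4°–360°] (cycloidal), θ in radians: β = 78.6° = 1.3718 rad, B = 82.6° = 1.4416 rad; ds/dθ = (h/B)(1 − cos(2πβ/B)) = ((-27)/1.4416)(1 − cos(2π·0.9516)) = -0.860286 mm/rad

s = 0.0201, ds/dθ = -0.8603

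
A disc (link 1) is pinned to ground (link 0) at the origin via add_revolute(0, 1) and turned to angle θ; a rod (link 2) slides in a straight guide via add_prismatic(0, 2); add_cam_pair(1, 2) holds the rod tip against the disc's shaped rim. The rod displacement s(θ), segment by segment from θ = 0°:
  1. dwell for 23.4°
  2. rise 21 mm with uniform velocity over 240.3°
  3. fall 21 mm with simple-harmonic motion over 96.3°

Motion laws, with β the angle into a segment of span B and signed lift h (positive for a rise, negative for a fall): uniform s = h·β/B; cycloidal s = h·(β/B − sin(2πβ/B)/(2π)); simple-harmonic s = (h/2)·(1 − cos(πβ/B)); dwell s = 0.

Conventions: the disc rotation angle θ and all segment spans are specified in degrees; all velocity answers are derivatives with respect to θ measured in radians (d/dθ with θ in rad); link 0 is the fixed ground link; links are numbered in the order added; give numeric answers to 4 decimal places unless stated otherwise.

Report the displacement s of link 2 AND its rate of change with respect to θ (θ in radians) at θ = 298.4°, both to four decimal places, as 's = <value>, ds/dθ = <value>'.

segment 1 (0° to 23.4°, dwell): s unchanged at 0.0000
segment 2 (23.4° to 263.7°, uniform, h = 21) is passed completely: s = 0.0000 + (21) = 21.0000
θ = 298.4° falls in segment 3 (263.7° to 360°, simple-harmonic, h = -21): β = 298.4 − 263.7 = 34.7°, B = 96.3°; Δs = -21/2·(1 − cos(π·0.3603)) = -6.0392; s = 21.0000 − 6.0392 = 14.9608
velocity in seg [263.7°–360°] (simple-harmonic), θ in radians: β = 34.7° = 0.6056 rad, B = 96.3° = 1.6808 rad; ds/dθ = (πh/(2B)) sin(πβ/B) = (π·(-21)/(2·1.6808)) sin(π·0.3603) = -17.767002 mm/rad

s = 14.9608, ds/dθ = -17.7670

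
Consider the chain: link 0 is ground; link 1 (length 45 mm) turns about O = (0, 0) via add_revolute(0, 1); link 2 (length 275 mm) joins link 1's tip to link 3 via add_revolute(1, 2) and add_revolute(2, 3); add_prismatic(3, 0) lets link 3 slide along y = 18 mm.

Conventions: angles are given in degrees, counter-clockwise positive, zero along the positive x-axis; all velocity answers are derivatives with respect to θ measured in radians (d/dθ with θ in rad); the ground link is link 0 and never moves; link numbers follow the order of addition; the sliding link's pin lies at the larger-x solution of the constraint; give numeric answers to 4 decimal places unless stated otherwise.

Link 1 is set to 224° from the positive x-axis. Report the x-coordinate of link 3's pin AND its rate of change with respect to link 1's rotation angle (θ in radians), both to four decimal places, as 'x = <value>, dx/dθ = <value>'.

geometry: r = 45 mm, L = 275 mm, e = 18 mm
crank pin P = (r cos θ, r sin θ) = (-32.370291, -31.259627)
h = r sin θ − e = -31.259627 − 18 = -49.259627
x = r cos θ + √(L² − h²) = -32.370291 + 270.552193 = 238.181902
dx/dθ = −r sin θ − h·r cos θ/√(L² − h²) (θ in radians; h = -49.259627) = 25.365945

x = 238.1819, dx/dθ = 25.3659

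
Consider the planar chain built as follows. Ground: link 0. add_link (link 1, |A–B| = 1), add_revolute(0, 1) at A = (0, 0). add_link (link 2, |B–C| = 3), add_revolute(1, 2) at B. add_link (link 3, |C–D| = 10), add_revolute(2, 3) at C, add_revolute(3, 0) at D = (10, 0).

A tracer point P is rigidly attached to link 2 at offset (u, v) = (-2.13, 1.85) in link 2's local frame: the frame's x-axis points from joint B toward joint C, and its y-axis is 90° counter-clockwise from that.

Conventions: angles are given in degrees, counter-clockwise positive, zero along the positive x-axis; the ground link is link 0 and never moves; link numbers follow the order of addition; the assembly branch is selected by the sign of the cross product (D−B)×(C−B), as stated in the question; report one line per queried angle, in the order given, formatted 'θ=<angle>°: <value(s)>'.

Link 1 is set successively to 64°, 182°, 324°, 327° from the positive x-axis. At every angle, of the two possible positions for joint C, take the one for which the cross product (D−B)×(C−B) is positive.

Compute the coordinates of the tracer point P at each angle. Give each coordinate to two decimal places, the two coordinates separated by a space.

A=(0,0), D=(10.00,0)
θ=64°: B = A + 1.00·(cos64°, sin64°) = (0.4384, 0.8988)
θ=64°: |BD| = 9.6038
θ=64°: circle(B,3.00) ∩ circle(D,10.00): a=0.0642, h=2.9993
θ=64°:   candidates: C₊=(0.7830,3.8789) cross=28.805; C₋=(0.2216,-2.0934) cross=-28.805
θ=64°:   branch + wants cross > 0 → take C=(0.7830,3.8789) (cross=28.805)
θ=64°: ex = (C−B)/|BC| = (0.1149,0.9934); ey = (-0.9934,0.1149)
θ=64°: P = B + -2.13·ex + 1.85·ey = (-1.6440,-1.0046)
θ=182°: B = A + 1.00·(cos182°, sin182°) = (-0.9994, -0.0349)
θ=182°: |BD| = 10.9994
θ=182°: circle(B,3.00) ∩ circle(D,10.00): a=1.3632, h=2.6724
θ=182°:   candidates: C₊=(0.3553,2.6418) cross=29.395; C₋=(0.3722,-2.7030) cross=-29.395
θ=182°:   branch + wants cross > 0 → take C=(0.3553,2.6418) (cross=29.395)
θ=182°: ex = (C−B)/|BC| = (0.4516,0.8922); ey = (-0.8922,0.4516)
θ=182°: P = B + -2.13·ex + 1.85·ey = (-3.6119,-1.1000)
θ=324°: B = A + 1.00·(cos324°, sin324°) = (0.8090, -0.5878)
θ=324°: |BD| = 9.2098
θ=324°: circle(B,3.00) ∩ circle(D,10.00): a=-0.3355, h=2.9812
θ=324°:   candidates: C₊=(0.2839,2.3659) cross=27.456; C₋=(0.6644,-3.5843) cross=-27.456
θ=324°:   branch + wants cross > 0 → take C=(0.2839,2.3659) (cross=27.456)
θ=324°: ex = (C−B)/|BC| = (-0.1750,0.9846); ey = (-0.9846,-0.1750)
θ=324°: P = B + -2.13·ex + 1.85·ey = (-0.6396,-3.0087)
θ=327°: B = A + 1.00·(cos327°, sin327°) = (0.8387, -0.5446)
θ=327°: |BD| = 9.1775
θ=327°: circle(B,3.00) ∩ circle(D,10.00): a=-0.3690, h=2.9772
θ=327°:   candidates: C₊=(0.2936,2.4054) cross=27.323; C₋=(0.6470,-3.5385) cross=-27.323
θ=327°:   branch + wants cross > 0 → take C=(0.2936,2.4054) (cross=27.323)
θ=327°: ex = (C−B)/|BC| = (-0.1817,0.9834); ey = (-0.9834,-0.1817)
θ=327°: P = B + -2.13·ex + 1.85·ey = (-0.5936,-2.9753)

θ=64°: -1.64 -1.00
θ=182°: -3.61 -1.10
θ=324°: -0.64 -3.01
θ=327°: -0.59 -2.98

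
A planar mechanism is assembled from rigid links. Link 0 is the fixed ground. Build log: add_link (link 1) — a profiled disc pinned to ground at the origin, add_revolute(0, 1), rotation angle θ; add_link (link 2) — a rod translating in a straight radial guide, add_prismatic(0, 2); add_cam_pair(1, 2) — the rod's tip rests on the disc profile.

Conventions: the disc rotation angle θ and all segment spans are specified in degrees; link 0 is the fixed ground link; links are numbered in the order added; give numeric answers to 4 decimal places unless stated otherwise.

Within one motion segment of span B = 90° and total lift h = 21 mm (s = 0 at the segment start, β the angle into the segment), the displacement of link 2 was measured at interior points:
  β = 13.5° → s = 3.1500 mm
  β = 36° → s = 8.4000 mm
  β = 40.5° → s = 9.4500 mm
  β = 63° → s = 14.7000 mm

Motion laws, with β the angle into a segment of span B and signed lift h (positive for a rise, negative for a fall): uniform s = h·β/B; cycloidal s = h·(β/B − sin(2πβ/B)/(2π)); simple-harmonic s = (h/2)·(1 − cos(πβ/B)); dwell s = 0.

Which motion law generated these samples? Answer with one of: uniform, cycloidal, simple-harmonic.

candidates at β/B = r: uniform s = h·r (linear in β); cycloidal s = h·(r − sin(2πr)/(2π)); simple-harmonic s = (h/2)(1 − cos(πr))
β=13.5°: printed 3.1500 | uniform 3.1500, cycloidal 0.4461, simple-harmonic 1.1444
β=36°: printed 8.4000 | uniform 8.4000, cycloidal 6.4355, simple-harmonic 7.2553
β=40.5°: printed 9.4500 | uniform 9.4500, cycloidal 8.4172, simple-harmonic 8.8574
β=63°: printed 14.7000 | uniform 14.7000, cycloidal 17.8787, simple-harmonic 16.6717
only one law matches every sample → uniform

uniform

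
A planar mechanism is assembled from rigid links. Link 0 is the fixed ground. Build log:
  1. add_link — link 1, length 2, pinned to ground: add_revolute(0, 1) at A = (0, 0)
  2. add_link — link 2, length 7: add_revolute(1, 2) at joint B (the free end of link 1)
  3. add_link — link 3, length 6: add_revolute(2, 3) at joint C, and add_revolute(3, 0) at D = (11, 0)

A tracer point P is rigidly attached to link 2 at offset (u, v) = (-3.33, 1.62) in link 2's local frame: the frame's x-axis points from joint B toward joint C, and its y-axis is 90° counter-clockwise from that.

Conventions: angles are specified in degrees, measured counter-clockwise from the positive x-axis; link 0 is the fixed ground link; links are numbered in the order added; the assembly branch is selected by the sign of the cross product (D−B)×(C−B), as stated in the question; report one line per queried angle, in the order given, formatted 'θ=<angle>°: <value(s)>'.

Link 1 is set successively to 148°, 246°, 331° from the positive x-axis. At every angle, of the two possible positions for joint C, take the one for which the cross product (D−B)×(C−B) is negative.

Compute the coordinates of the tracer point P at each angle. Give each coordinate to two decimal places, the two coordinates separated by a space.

A=(0,0), D=(11.00,0)
θ=148°: B = A + 2.00·(cos148°, sin148°) = (-1.6961, 1.0598)
θ=148°: |BD| = 12.7403
θ=148°: circle(B,7.00) ∩ circle(D,6.00): a=6.8803, h=1.2889
θ=148°:   candidates: C₊=(5.2676,1.7719) cross=16.420; C₋=(5.0532,-0.7969) cross=-16.420
θ=148°:   branch - wants cross < 0 → take C=(5.0532,-0.7969) (cross=-16.420)
θ=148°: ex = (C−B)/|BC| = (0.9642,-0.2653); ey = (0.2653,0.9642)
θ=148°: P = B + -3.33·ex + 1.62·ey = (-4.4771,3.5051)
θ=246°: B = A + 2.00·(cos246°, sin246°) = (-0.8135, -1.8271)
θ=246°: |BD| = 11.9539
θ=246°: circle(B,7.00) ∩ circle(D,6.00): a=6.5207, h=2.5456
θ=246°:   candidates: C₊=(5.2415,1.6853) cross=30.430; C₋=(6.0197,-3.3462) cross=-30.430
θ=246°:   branch - wants cross < 0 → take C=(6.0197,-3.3462) (cross=-30.430)
θ=246°: ex = (C−B)/|BC| = (0.9762,-0.2170); ey = (0.2170,0.9762)
θ=246°: P = B + -3.33·ex + 1.62·ey = (-3.7126,0.4769)
θ=331°: B = A + 2.00·(cos331°, sin331°) = (1.7492, -0.9696)
θ=331°: |BD| = 9.3014
θ=331°: circle(B,7.00) ∩ circle(D,6.00): a=5.3495, h=4.5147
θ=331°:   candidates: C₊=(6.5990,4.0781) cross=41.993; C₋=(7.5403,-4.9021) cross=-41.993
θ=331°:   branch - wants cross < 0 → take C=(7.5403,-4.9021) (cross=-41.993)
θ=331°: ex = (C−B)/|BC| = (0.8273,-0.5618); ey = (0.5618,0.8273)
θ=331°: P = B + -3.33·ex + 1.62·ey = (-0.0956,2.2413)

θ=148°: -4.48 3.51
θ=246°: -3.71 0.48
θ=331°: -0.10 2.24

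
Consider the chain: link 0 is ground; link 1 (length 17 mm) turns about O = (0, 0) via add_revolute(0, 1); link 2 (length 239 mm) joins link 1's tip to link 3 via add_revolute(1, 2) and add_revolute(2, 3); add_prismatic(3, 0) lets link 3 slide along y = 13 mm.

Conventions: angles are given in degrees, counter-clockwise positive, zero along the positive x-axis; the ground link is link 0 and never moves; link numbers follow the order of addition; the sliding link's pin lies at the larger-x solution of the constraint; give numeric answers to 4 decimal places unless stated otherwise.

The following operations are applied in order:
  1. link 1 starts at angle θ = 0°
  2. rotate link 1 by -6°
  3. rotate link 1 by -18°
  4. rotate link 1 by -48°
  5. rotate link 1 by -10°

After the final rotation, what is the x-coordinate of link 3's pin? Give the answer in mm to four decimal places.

geometry: r = 17 mm, L = 239 mm, e = 13 mm; θ starts at 0°
rotate link 1 by -6°: θ ← 0° -6° = -6°
rotate link 1 by -18°: θ ← -6° -18° = -24°
rotate link 1 by -48°: θ ← -24° -48° = -72°
rotate link 1 by -10°: θ ← -72° -10° = -82°
crank pin P = (r cos θ, r sin θ) = (2.365943, -16.834557)
h = r sin θ − e = -16.834557 − 13 = -29.834557
x = r cos θ + √(L² − h²) = 2.365943 + 237.130553 = 239.496496

239.4965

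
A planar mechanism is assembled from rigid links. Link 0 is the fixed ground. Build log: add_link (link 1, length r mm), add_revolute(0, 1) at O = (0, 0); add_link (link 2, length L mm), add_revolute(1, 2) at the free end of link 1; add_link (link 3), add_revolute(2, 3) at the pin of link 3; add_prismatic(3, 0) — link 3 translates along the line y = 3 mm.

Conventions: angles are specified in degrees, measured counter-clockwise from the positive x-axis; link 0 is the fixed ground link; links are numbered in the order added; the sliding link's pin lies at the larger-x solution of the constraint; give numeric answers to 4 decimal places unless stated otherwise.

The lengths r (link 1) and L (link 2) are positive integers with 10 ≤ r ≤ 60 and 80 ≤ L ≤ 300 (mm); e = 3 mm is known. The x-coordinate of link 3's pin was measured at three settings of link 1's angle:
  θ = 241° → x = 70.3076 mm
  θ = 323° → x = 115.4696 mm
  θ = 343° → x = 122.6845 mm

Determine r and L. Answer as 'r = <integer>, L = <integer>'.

constraint per measurement: (x − r cos θ)² + (r sin θ − e)² = L²
subtracting the θ₁ and θ₂ equations cancels the r² and L² terms:
r = (x₁² − x₂²) / (2[(x₁cos θ₁ + e sin θ₁) − (x₂cos θ₂ + e sin θ₂)]) = 33.0000 → r = 33
L² = (x₁ − r cos θ₁)² + (r sin θ₁ − e)² = 8463.9962 → L = 92.0000 → L = 92
check at θ₃=343°: x = 122.6845 (printed 122.6845) ✓

r = 33, L = 92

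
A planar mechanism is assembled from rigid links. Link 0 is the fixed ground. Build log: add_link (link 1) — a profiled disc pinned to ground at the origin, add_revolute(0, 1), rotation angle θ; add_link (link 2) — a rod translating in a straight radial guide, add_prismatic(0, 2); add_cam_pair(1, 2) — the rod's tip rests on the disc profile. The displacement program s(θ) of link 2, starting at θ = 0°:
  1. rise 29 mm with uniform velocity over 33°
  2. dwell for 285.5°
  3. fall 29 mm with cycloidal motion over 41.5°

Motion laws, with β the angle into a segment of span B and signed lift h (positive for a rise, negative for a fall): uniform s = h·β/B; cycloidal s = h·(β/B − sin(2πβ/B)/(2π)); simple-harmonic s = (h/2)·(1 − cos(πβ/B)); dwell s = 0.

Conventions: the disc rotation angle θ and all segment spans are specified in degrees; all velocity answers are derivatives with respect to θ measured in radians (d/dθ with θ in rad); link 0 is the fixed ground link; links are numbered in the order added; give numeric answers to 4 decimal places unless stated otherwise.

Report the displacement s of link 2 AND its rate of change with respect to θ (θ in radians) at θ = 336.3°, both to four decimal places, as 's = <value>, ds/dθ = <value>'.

seg 1 [0°–33°] uniform, h=29: full span → s += 29 → s = 29.0000
seg 2 [33°–318.5°] dwell: s stays 29.0000
seg 3 [318.5°–360°] cycloidal, h=-29: θ=336.3° here. β=17.8, B=41.5. -29·(0.4289 − sin(2π·0.4289)/(2π)) = -10.4450 → s = 18.5550
velocity in seg [318.5°–360°] (cycloidal), θ in radians: β = 17.8° = 0.3107 rad, B = 41.5° = 0.7243 rad; ds/dθ = (h/B)(1 − cos(2πβ/B)) = ((-29)/0.7243)(1 − cos(2π·0.4289)) = -76.148508 mm/rad

s = 18.5550, ds/dθ = -76.1485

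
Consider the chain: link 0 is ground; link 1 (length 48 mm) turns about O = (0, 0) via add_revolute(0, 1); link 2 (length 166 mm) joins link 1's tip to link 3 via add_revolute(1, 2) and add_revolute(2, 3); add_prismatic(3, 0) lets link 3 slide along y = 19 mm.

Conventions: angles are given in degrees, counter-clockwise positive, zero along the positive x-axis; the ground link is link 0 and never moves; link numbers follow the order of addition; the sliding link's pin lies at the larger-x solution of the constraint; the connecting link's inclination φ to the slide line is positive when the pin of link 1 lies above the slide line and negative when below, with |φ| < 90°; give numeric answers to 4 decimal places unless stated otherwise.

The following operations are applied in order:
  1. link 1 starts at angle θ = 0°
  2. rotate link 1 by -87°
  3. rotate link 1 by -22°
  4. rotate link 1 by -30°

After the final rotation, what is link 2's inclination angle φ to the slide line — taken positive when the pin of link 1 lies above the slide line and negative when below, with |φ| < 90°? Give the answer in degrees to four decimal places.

geometry: r = 48 mm, L = 166 mm, e = 19 mm; θ starts at 0°
rotate link 1 by -87°: θ ← 0° -87° = -87°
rotate link 1 by -22°: θ ← -87° -22° = -109°
rotate link 1 by -30°: θ ← -109° -30° = -139°
h = r sin θ − e = -31.490833 − 19 = -50.490833
sin φ = h / L = -50.490833 / 166 = -0.30416165
φ = arcsin(-0.30416165) = -17.707734°

-17.7077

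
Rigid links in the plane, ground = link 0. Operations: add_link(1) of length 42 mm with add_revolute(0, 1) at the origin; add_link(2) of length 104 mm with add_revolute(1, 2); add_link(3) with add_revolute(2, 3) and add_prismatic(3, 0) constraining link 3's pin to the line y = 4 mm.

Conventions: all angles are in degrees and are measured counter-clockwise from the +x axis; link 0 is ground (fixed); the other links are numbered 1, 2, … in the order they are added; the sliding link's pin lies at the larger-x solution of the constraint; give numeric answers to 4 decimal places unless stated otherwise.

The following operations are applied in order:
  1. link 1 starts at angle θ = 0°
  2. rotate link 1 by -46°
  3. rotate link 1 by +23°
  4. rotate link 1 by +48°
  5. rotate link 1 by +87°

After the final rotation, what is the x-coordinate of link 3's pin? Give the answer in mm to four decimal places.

geometry: r = 42 mm, L = 104 mm, e = 4 mm; θ starts at 0°
rotate link 1 by -46°: θ ← 0° -46° = -46°
rotate link 1 by +23°: θ ← -46° +23° = -23°
rotate link 1 by +48°: θ ← -23° +48° = 25°
rotate link 1 by +87°: θ ← 25° +87° = 112°
crank pin P = (r cos θ, r sin θ) = (-15.733477, 38.941722)
h = r sin θ − e = 38.941722 − 4 = 34.941722
x = r cos θ + √(L² − h²) = -15.733477 + 97.954459 = 82.220982

82.2210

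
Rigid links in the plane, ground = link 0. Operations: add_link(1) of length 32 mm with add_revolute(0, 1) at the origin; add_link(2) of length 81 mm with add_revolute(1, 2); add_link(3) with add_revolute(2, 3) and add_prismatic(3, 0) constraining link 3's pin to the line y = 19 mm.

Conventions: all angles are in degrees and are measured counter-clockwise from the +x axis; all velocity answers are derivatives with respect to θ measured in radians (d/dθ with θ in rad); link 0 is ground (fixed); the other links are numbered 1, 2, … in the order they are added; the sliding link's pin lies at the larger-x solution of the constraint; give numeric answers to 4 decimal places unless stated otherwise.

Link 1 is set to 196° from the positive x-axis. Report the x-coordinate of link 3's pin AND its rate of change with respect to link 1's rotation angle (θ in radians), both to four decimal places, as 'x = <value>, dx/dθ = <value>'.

geometry: r = 32 mm, L = 81 mm, e = 19 mm
crank pin P = (r cos θ, r sin θ) = (-30.760374, -8.820395)
h = r sin θ − e = -8.820395 − 19 = -27.820395
x = r cos θ + √(L² − h²) = -30.760374 + 76.072502 = 45.312128
dx/dθ = −r sin θ − h·r cos θ/√(L² − h²) (θ in radians; h = -27.820395) = -2.428949

x = 45.3121, dx/dθ = -2.4289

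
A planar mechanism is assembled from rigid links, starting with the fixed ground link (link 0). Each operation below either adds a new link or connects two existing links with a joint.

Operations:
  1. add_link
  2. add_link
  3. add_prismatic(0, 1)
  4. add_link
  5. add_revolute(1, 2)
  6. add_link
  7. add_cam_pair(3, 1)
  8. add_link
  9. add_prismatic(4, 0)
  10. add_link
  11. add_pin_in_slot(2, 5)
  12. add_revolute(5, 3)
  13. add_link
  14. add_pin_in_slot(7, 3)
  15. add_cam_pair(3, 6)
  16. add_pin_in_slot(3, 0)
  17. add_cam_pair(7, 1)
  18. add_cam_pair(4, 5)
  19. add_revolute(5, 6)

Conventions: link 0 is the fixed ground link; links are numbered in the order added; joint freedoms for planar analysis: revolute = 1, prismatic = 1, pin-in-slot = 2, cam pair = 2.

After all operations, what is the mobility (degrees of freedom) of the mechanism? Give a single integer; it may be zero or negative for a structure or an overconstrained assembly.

ground; <1,0,0>
#1 <2,0,0>
#2 <3,0,0>
P:0↔1 J1 <3,1,0>
#3 <4,1,0>
R:1↔2 J1 <4,2,0>
#4 <5,2,0>
C:3↔1 J2 <5,2,1>
#5 <6,2,1>
P:4↔0 J1 <6,3,1>
#6 <7,3,1>
PS:2↔5 J2 <7,3,2>
R:5↔3 J1 <7,4,2>
#7 <8,4,2>
PS:7↔3 J2 <8,4,3>
C:3↔6 J2 <8,4,4>
PS:3↔0 J2 <8,4,5>
C:7↔1 J2 <8,4,6>
C:4↔5 J2 <8,4,7>
R:5↔6 J1 <8,5,7>
3×7 − 2×5 − 1×7 = 4

M = 4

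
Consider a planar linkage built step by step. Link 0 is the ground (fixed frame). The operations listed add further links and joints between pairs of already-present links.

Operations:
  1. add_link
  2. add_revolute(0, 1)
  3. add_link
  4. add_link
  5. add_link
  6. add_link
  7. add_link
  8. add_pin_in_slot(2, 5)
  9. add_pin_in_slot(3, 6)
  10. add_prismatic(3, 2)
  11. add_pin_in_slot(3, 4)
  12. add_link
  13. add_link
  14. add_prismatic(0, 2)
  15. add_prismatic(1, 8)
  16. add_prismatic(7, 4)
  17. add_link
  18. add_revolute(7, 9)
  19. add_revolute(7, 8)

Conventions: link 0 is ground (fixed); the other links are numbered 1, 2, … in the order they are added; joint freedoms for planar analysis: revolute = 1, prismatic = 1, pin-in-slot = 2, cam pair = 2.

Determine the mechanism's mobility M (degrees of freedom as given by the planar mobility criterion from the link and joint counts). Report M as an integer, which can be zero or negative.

ground; <1,0,0>
#1 <2,0,0>
R:0↔1 J1 <2,1,0>
#2 <3,1,0>
#3 <4,1,0>
#4 <5,1,0>
#5 <6,1,0>
#6 <7,1,0>
PS:2↔5 J2 <7,1,1>
PS:3↔6 J2 <7,1,2>
P:3↔2 J1 <7,2,2>
PS:3↔4 J2 <7,2,3>
#7 <8,2,3>
#8 <9,2,3>
P:0↔2 J1 <9,3,3>
P:1↔8 J1 <9,4,3>
P:7↔4 J1 <9,5,3>
#9 <10,5,3>
R:7↔9 J1 <10,6,3>
R:7↔8 J1 <10,7,3>
3×9 − 2×7 − 1×3 = 10

M = 10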